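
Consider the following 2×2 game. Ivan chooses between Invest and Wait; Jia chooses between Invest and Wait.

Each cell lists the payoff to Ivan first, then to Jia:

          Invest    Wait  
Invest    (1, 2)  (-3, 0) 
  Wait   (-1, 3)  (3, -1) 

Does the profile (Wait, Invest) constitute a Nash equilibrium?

No

At (Wait, Invest), Ivan earns -1; switching to Invest would give 1, so Ivan would deviate.
Jia earns 3; switching to Wait would give -1, so Jia has no profitable deviation.
Since at least one player can profitably deviate, this is not a Nash equilibrium.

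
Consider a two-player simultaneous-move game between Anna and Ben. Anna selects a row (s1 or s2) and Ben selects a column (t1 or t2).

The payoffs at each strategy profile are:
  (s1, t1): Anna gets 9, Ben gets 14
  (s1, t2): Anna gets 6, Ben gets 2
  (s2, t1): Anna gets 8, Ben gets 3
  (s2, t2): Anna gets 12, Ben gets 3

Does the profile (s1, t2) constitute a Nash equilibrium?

At (s1, t2), Anna earns 6; switching to s2 would give 12, so Anna would deviate.
Ben earns 2; switching to t1 would give 14, so Ben would deviate.
Since at least one player can profitably deviate, this is not a Nash equilibrium.

No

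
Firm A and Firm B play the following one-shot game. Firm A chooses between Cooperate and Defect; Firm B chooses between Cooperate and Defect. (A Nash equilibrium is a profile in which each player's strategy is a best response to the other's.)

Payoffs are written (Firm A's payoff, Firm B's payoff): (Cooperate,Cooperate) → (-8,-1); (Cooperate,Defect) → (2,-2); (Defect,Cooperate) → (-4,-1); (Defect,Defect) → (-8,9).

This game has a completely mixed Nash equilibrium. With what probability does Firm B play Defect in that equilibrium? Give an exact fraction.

2/7

Let c be the probability that Firm B plays Cooperate. In a completely mixed equilibrium, Firm A must be indifferent between Cooperate and Defect.
Firm A's expected payoff from Cooperate is −8c + 2(1−c); from Defect it is −4c − 8(1−c).
Setting these equal: −10c + 2 = 4c − 8, so c = 5/7.
Therefore Firm B plays Defect with probability 1 − 5/7 = 2/7.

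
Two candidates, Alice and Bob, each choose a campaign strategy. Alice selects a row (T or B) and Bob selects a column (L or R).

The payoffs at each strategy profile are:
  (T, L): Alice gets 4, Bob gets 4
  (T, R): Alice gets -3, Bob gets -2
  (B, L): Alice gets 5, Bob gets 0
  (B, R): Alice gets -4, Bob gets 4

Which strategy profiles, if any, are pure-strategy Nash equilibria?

none

(T, L): Alice prefers B (5 > 4) — not an equilibrium.
(T, R): Bob prefers L (4 > -2) — not an equilibrium.
(B, L): Bob prefers R (4 > 0) — not an equilibrium.
(B, R): Alice prefers T (-3 > -4) — not an equilibrium.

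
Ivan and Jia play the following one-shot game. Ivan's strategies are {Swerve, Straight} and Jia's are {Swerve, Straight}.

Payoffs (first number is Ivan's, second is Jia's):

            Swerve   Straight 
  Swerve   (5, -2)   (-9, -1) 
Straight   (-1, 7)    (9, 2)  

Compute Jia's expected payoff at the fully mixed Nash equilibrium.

First find x, the probability Ivan plays Swerve, from Jia's indifference between Swerve and Straight: −2x + 7(1−x) = −x + 2(1−x), giving x = 5/6.
Since Jia is indifferent in equilibrium, Jia's expected payoff equals the payoff from either column against (5/6, 1/6). Using Swerve: −2(5/6) + 7(1/6) = -1/2.

-1/2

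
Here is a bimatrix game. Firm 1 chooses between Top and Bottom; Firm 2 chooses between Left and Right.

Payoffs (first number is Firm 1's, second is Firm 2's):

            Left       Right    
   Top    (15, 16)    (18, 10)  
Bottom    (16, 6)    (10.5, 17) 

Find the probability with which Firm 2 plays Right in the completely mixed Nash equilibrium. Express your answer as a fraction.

2/17

Let y be the probability that Firm 2 plays Left. In a completely mixed equilibrium, Firm 1 must be indifferent between Top and Bottom.
Firm 1's expected payoff from Top is 15y + 18(1−y); from Bottom it is 16y + 10.5(1−y).
Setting these equal: −3y + 18 = 5.5y + 10.5, so y = 15/17.
Therefore Firm 2 plays Right with probability 1 − 15/17 = 2/17.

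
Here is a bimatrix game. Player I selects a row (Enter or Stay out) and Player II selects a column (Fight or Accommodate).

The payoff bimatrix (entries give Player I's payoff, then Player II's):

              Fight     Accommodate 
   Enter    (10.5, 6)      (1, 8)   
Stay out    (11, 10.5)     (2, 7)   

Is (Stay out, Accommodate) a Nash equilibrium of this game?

At (Stay out, Accommodate), Player I earns 2; switching to Enter would give 1, so Player I has no profitable deviation.
Player II earns 7; switching to Fight would give 10.5, so Player II would deviate.
Since at least one player can profitably deviate, this is not a Nash equilibrium.

No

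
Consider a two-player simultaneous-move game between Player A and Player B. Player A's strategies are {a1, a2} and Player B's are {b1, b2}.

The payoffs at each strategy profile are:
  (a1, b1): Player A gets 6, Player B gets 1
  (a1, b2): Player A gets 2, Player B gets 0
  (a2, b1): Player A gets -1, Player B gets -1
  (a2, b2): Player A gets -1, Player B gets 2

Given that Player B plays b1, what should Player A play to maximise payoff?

Against b1, Player A earns 6 from a1 and -1 from a2.
So a1 is the best response.

a1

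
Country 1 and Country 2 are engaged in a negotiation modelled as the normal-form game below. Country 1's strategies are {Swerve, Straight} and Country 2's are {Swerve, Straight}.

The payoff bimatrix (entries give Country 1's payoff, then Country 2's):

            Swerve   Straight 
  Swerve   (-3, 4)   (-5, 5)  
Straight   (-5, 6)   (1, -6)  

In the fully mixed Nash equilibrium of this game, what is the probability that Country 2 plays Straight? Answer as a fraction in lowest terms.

Let q be the probability that Country 2 plays Swerve. In a completely mixed equilibrium, Country 1 must be indifferent between Swerve and Straight.
Country 1's expected payoff from Swerve is −3q − 5(1−q); from Straight it is −5q + (1−q).
Setting these equal: 2q − 5 = −6q + 1, so q = 3/4.
Therefore Country 2 plays Straight with probability 1 − 3/4 = 1/4.

1/4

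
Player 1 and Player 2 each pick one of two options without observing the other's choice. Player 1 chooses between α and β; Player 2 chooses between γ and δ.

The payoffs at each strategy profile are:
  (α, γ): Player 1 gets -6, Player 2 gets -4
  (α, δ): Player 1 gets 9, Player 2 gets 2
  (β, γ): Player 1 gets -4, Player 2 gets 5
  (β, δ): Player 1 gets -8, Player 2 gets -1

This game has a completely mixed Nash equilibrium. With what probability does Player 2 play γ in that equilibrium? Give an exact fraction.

Let c be the probability that Player 2 plays γ. In a completely mixed equilibrium, Player 1 must be indifferent between α and β.
Player 1's expected payoff from α is −6c + 9(1−c); from β it is −4c − 8(1−c).
Setting these equal: −15c + 9 = 4c − 8, so c = 17/19.

17/19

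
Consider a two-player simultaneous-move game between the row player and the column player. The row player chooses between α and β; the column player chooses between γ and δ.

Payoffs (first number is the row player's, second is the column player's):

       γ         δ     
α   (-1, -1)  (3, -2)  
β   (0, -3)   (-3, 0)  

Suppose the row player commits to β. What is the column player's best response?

δ

Against β, the column player earns -3 from γ and 0 from δ.
So δ is the best response.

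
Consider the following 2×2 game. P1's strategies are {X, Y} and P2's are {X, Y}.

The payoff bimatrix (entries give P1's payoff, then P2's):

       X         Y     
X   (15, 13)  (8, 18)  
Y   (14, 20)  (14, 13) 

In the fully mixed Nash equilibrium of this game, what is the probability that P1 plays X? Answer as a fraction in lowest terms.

Let p be the probability that P1 plays X. In a completely mixed equilibrium, P2 must be indifferent between X and Y.
P2's expected payoff from X is 13p + 20(1−p); from Y it is 18p + 13(1−p).
Setting these equal: −7p + 20 = 5p + 13, so p = 7/12.

7/12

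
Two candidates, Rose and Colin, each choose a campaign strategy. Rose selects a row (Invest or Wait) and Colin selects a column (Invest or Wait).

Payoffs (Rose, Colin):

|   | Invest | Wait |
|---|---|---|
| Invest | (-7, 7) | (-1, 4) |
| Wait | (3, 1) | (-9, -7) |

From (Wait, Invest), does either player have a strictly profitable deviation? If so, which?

Neither

Rose at (Wait, Invest) earns 3; deviating to Invest yields -7 — not better.
Colin earns 1; deviating to Wait yields -7 — not better.
Neither player can strictly improve; the profile is a Nash equilibrium.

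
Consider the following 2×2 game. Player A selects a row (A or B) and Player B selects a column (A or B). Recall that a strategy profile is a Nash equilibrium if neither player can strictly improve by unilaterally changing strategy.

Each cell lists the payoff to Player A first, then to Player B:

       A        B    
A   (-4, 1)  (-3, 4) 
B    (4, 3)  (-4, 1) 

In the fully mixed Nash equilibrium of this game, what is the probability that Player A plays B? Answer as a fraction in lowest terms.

3/5

Let x be the probability that Player A plays A. In a completely mixed equilibrium, Player B must be indifferent between A and B.
Player B's expected payoff from A is x + 3(1−x); from B it is 4x + (1−x).
Setting these equal: −2x + 3 = 3x + 1, so x = 2/5.
Therefore Player A plays B with probability 1 − 2/5 = 3/5.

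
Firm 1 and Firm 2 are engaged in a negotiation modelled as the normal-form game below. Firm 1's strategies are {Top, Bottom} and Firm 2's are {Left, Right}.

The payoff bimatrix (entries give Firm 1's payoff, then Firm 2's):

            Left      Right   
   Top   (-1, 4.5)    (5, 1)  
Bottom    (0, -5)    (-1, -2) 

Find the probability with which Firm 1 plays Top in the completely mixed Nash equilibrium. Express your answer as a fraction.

6/13

Let r be the probability that Firm 1 plays Top. In a completely mixed equilibrium, Firm 2 must be indifferent between Left and Right.
Firm 2's expected payoff from Left is 4.5r − 5(1−r); from Right it is r − 2(1−r).
Setting these equal: 9.5r − 5 = 3r − 2, so r = 6/13.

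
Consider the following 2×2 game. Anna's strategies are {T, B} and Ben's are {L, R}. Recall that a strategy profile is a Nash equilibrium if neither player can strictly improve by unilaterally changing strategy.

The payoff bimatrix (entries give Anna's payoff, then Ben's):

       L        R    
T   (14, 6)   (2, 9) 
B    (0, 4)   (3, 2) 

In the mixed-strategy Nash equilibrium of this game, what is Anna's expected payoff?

14/5

First find y, the probability Ben plays L, from Anna's indifference between T and B: 14y + 2(1−y) = 3(1−y), giving y = 1/15.
Since Anna is indifferent in equilibrium, Anna's expected payoff equals the payoff from either row against (1/15, 14/15). Using T: 14(1/15) + 2(14/15) = 14/5.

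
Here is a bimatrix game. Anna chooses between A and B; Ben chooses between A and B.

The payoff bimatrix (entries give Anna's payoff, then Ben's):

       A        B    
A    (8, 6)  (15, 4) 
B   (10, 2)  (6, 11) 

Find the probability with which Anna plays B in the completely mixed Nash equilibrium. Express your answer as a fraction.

2/11

Let r be the probability that Anna plays A. In a completely mixed equilibrium, Ben must be indifferent between A and B.
Ben's expected payoff from A is 6r + 2(1−r); from B it is 4r + 11(1−r).
Setting these equal: 4r + 2 = −7r + 11, so r = 9/11.
Therefore Anna plays B with probability 1 − 9/11 = 2/11.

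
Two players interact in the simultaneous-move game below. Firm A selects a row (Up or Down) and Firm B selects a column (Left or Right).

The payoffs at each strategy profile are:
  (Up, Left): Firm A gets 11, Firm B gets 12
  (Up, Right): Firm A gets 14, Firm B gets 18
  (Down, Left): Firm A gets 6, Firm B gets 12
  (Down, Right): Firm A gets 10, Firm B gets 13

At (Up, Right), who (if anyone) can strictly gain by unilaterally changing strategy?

Neither

Firm A at (Up, Right) earns 14; deviating to Down yields 10 — not better.
Firm B earns 18; deviating to Left yields 12 — not better.
Neither player can strictly improve; the profile is a Nash equilibrium.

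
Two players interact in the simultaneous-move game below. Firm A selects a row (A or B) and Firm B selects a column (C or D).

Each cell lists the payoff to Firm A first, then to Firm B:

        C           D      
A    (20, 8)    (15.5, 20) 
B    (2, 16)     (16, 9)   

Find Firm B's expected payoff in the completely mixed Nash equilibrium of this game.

First find p, the probability Firm A plays A, from Firm B's indifference between C and D: 8p + 16(1−p) = 20p + 9(1−p), giving p = 7/19.
Since Firm B is indifferent in equilibrium, Firm B's expected payoff equals the payoff from either column against (7/19, 12/19). Using C: 8(7/19) + 16(12/19) = 248/19.

248/19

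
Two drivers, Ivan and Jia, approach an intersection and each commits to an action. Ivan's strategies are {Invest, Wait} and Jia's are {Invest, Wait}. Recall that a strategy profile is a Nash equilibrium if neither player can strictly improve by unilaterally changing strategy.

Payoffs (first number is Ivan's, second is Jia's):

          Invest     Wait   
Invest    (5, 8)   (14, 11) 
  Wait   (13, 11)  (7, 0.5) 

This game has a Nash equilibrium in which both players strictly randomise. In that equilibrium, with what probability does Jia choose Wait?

8/15

Let y be the probability that Jia plays Invest. In a completely mixed equilibrium, Ivan must be indifferent between Invest and Wait.
Ivan's expected payoff from Invest is 5y + 14(1−y); from Wait it is 13y + 7(1−y).
Setting these equal: −9y + 14 = 6y + 7, so y = 7/15.
Therefore Jia plays Wait with probability 1 − 7/15 = 8/15.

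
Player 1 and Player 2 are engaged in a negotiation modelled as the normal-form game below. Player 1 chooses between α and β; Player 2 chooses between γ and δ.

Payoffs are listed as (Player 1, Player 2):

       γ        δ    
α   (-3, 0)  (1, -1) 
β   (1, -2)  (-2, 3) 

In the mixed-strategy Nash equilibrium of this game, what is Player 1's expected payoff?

-5/7

First find q, the probability Player 2 plays γ, from Player 1's indifference between α and β: −3q + (1−q) = q − 2(1−q), giving q = 3/7.
Since Player 1 is indifferent in equilibrium, Player 1's expected payoff equals the payoff from either row against (3/7, 4/7). Using α: −3(3/7) + (4/7) = -5/7.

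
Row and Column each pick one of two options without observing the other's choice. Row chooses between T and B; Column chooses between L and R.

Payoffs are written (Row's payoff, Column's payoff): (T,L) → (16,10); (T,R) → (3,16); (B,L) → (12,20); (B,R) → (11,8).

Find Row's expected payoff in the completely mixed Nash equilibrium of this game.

First find y, the probability Column plays L, from Row's indifference between T and B: 16y + 3(1−y) = 12y + 11(1−y), giving y = 2/3.
Since Row is indifferent in equilibrium, Row's expected payoff equals the payoff from either row against (2/3, 1/3). Using T: 16(2/3) + 3(1/3) = 35/3.

35/3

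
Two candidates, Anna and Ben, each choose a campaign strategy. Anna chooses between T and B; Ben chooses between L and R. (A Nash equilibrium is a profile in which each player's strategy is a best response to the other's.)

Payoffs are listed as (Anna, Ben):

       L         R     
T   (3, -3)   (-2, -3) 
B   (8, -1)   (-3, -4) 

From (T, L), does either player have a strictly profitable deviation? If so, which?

Anna at (T, L) earns 3; deviating to B yields 8 — a strict improvement.
Ben earns -3; deviating to R yields -3 — not better.
Only Anna has a strictly profitable deviation.

Anna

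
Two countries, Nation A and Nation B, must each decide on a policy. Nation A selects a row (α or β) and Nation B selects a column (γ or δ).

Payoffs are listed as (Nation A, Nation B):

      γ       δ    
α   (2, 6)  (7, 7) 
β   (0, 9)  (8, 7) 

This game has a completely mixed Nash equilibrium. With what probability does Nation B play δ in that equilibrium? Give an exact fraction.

2/3

Let q be the probability that Nation B plays γ. In a completely mixed equilibrium, Nation A must be indifferent between α and β.
Nation A's expected payoff from α is 2q + 7(1−q); from β it is 8(1−q).
Setting these equal: −5q + 7 = −8q + 8, so q = 1/3.
Therefore Nation B plays δ with probability 1 − 1/3 = 2/3.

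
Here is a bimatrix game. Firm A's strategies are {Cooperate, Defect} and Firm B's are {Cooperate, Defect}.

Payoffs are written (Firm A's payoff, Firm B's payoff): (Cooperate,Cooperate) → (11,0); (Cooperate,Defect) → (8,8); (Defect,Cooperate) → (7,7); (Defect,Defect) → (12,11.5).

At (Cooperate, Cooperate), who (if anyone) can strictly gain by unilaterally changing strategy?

Firm A at (Cooperate, Cooperate) earns 11; deviating to Defect yields 7 — not better.
Firm B earns 0; deviating to Defect yields 8 — a strict improvement.
Only Firm B has a strictly profitable deviation.

Firm B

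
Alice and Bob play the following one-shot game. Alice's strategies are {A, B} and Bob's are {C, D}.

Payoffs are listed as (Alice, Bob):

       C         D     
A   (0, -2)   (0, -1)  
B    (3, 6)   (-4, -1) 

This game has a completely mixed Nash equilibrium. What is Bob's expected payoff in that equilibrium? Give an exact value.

-1

First find p, the probability Alice plays A, from Bob's indifference between C and D: −2p + 6(1−p) = −p − (1−p), giving p = 7/8.
Since Bob is indifferent in equilibrium, Bob's expected payoff equals the payoff from either column against (7/8, 1/8). Using C: −2(7/8) + 6(1/8) = -1.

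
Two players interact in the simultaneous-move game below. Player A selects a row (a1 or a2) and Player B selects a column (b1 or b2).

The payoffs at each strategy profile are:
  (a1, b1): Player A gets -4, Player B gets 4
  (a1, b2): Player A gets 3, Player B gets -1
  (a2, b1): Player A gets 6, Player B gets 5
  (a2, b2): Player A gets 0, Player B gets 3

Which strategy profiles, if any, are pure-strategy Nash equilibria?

(a2, b1)

(a1, b1): Player A prefers a2 (6 > -4) — not an equilibrium.
(a1, b2): Player B prefers b1 (4 > -1) — not an equilibrium.
(a2, b1): Player A gets 6 ≥ -4 from a1, and Player B gets 5 ≥ 3 from b2 — Nash equilibrium.
(a2, b2): Player A prefers a1 (3 > 0); Player B prefers b1 (5 > 3) — not an equilibrium.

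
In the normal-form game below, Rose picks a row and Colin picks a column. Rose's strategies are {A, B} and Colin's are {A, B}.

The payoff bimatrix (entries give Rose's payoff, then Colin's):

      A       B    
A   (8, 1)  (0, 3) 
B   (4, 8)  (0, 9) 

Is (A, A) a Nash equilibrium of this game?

At (A, A), Rose earns 8; switching to B would give 4, so Rose has no profitable deviation.
Colin earns 1; switching to B would give 3, so Colin would deviate.
Since at least one player can profitably deviate, this is not a Nash equilibrium.

No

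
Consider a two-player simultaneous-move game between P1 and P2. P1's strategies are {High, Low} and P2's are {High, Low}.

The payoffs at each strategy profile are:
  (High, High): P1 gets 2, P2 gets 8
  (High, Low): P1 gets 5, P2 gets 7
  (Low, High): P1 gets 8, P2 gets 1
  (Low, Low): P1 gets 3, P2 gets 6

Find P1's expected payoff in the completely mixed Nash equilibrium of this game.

17/4

First find y, the probability P2 plays High, from P1's indifference between High and Low: 2y + 5(1−y) = 8y + 3(1−y), giving y = 1/4.
Since P1 is indifferent in equilibrium, P1's expected payoff equals the payoff from either row against (1/4, 3/4). Using High: 2(1/4) + 5(3/4) = 17/4.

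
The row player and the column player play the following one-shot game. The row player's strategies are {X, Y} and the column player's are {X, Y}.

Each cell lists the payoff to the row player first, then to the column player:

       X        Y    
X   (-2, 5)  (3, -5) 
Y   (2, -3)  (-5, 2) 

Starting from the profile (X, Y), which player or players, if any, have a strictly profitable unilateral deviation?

The row player at (X, Y) earns 3; deviating to Y yields -5 — not better.
The column player earns -5; deviating to X yields 5 — a strict improvement.
Only the column player has a strictly profitable deviation.

The column player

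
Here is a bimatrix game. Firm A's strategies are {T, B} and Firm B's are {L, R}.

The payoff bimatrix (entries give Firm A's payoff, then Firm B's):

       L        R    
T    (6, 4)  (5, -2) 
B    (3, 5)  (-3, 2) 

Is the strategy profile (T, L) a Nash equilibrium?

Yes

At (T, L), Firm A earns 6; switching to B would give 3, so Firm A has no profitable deviation.
Firm B earns 4; switching to R would give -2, so Firm B has no profitable deviation.
Neither player can gain by a unilateral deviation, so this profile is a Nash equilibrium.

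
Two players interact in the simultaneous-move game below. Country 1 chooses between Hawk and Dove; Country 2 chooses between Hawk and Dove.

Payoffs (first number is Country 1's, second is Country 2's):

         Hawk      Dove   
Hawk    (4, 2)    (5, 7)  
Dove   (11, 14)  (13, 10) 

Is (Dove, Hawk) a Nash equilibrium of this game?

At (Dove, Hawk), Country 1 earns 11; switching to Hawk would give 4, so Country 1 has no profitable deviation.
Country 2 earns 14; switching to Dove would give 10, so Country 2 has no profitable deviation.
Neither player can gain by a unilateral deviation, so this profile is a Nash equilibrium.

Yes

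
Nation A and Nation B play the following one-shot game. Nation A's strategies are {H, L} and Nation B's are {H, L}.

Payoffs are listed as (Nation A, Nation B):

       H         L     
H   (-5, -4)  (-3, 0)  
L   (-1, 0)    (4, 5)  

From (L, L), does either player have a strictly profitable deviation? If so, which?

Nation A at (L, L) earns 4; deviating to H yields -3 — not better.
Nation B earns 5; deviating to H yields 0 — not better.
Neither player can strictly improve; the profile is a Nash equilibrium.

Neither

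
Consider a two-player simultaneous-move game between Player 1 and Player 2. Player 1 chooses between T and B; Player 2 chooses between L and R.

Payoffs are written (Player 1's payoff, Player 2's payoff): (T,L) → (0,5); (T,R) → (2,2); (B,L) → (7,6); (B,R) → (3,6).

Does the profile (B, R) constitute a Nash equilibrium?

Yes

At (B, R), Player 1 earns 3; switching to T would give 2, so Player 1 has no profitable deviation.
Player 2 earns 6; switching to L would give 6, so Player 2 has no profitable deviation.
Neither player can gain by a unilateral deviation, so this profile is a Nash equilibrium.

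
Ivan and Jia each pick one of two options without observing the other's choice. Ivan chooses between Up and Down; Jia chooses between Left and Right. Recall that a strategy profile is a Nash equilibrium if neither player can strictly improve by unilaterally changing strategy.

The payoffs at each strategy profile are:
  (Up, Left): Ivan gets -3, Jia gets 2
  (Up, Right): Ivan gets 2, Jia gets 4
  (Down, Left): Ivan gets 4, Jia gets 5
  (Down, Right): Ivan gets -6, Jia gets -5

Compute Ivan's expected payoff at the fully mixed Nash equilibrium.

First find y, the probability Jia plays Left, from Ivan's indifference between Up and Down: −3y + 2(1−y) = 4y − 6(1−y), giving y = 8/15.
Since Ivan is indifferent in equilibrium, Ivan's expected payoff equals the payoff from either row against (8/15, 7/15). Using Up: −3(8/15) + 2(7/15) = -2/3.

-2/3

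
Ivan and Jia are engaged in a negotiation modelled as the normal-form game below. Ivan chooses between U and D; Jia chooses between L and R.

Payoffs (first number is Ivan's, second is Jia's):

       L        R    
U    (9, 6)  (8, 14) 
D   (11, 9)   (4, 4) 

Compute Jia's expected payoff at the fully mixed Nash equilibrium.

First find p, the probability Ivan plays U, from Jia's indifference between L and R: 6p + 9(1−p) = 14p + 4(1−p), giving p = 5/13.
Since Jia is indifferent in equilibrium, Jia's expected payoff equals the payoff from either column against (5/13, 8/13). Using L: 6(5/13) + 9(8/13) = 102/13.

102/13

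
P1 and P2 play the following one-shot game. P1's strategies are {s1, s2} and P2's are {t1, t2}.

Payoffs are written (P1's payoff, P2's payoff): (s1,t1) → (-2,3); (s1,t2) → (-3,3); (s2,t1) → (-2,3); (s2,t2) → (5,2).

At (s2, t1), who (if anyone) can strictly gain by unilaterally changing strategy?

P1 at (s2, t1) earns -2; deviating to s1 yields -2 — not better.
P2 earns 3; deviating to t2 yields 2 — not better.
Neither player can strictly improve; the profile is a Nash equilibrium.

Neither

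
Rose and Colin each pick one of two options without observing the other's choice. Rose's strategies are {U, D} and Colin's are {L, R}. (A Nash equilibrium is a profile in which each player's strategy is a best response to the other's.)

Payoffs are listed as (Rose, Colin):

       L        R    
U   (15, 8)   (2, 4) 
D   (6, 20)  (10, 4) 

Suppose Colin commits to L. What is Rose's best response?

U

Against L, Rose earns 15 from U and 6 from D.
So U is the best response.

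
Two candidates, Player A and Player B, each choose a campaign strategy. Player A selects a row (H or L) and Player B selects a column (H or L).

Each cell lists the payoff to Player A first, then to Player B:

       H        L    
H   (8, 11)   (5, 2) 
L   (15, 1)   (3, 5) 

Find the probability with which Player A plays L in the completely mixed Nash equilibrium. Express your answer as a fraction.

Let r be the probability that Player A plays H. In a completely mixed equilibrium, Player B must be indifferent between H and L.
Player B's expected payoff from H is 11r + (1−r); from L it is 2r + 5(1−r).
Setting these equal: 10r + 1 = −3r + 5, so r = 4/13.
Therefore Player A plays L with probability 1 − 4/13 = 9/13.

9/13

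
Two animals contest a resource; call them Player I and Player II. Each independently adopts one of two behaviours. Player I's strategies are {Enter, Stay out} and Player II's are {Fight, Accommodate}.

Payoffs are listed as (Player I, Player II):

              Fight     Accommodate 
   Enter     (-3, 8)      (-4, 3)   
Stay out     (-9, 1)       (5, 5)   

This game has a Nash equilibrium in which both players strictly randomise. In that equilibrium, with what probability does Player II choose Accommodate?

2/5

Let y be the probability that Player II plays Fight. In a completely mixed equilibrium, Player I must be indifferent between Enter and Stay out.
Player I's expected payoff from Enter is −3y − 4(1−y); from Stay out it is −9y + 5(1−y).
Setting these equal: y − 4 = −14y + 5, so y = 3/5.
Therefore Player II plays Accommodate with probability 1 − 3/5 = 2/5.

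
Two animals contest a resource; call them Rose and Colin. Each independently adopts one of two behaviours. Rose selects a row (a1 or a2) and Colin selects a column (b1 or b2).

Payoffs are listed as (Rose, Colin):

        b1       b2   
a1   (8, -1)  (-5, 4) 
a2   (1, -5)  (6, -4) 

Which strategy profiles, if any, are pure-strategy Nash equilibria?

(a1, b1): Colin prefers b2 (4 > -1) — not an equilibrium.
(a1, b2): Rose prefers a2 (6 > -5) — not an equilibrium.
(a2, b1): Rose prefers a1 (8 > 1); Colin prefers b2 (-4 > -5) — not an equilibrium.
(a2, b2): Rose gets 6 ≥ -5 from a1, and Colin gets -4 ≥ -5 from b1 — Nash equilibrium.

(a2, b2)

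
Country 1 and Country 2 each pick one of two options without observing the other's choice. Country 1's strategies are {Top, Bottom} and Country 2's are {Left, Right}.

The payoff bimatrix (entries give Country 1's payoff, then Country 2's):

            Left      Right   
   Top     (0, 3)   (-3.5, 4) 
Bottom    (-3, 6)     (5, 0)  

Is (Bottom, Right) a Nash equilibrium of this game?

At (Bottom, Right), Country 1 earns 5; switching to Top would give -3.5, so Country 1 has no profitable deviation.
Country 2 earns 0; switching to Left would give 6, so Country 2 would deviate.
Since at least one player can profitably deviate, this is not a Nash equilibrium.

No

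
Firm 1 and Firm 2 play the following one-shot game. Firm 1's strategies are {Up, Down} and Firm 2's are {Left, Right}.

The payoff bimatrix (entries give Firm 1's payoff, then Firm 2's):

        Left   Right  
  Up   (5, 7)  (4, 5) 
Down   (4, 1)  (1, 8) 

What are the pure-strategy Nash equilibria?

(Up, Left)

(Up, Left): Firm 1 gets 5 ≥ 4 from Down, and Firm 2 gets 7 ≥ 5 from Right — Nash equilibrium.
(Up, Right): Firm 2 prefers Left (7 > 5) — not an equilibrium.
(Down, Left): Firm 1 prefers Up (5 > 4); Firm 2 prefers Right (8 > 1) — not an equilibrium.
(Down, Right): Firm 1 prefers Up (4 > 1) — not an equilibrium.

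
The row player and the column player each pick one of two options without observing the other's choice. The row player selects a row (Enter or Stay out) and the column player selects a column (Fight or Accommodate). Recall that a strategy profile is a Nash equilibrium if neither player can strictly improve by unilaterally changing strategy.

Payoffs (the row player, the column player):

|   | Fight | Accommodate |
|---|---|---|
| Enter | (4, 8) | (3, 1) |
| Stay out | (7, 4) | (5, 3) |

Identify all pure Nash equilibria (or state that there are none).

(Enter, Fight): the row player prefers Stay out (7 > 4) — not an equilibrium.
(Enter, Accommodate): the row player prefers Stay out (5 > 3); the column player prefers Fight (8 > 1) — not an equilibrium.
(Stay out, Fight): the row player gets 7 ≥ 4 from Enter, and the column player gets 4 ≥ 3 from Accommodate — Nash equilibrium.
(Stay out, Accommodate): the column player prefers Fight (4 > 3) — not an equilibrium.

(Stay out, Fight)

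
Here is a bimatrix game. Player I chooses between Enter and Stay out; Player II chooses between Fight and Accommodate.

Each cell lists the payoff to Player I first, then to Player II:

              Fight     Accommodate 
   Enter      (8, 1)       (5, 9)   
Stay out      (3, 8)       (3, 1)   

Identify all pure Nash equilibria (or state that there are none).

(Enter, Accommodate)

(Enter, Fight): Player II prefers Accommodate (9 > 1) — not an equilibrium.
(Enter, Accommodate): Player I gets 5 ≥ 3 from Stay out, and Player II gets 9 ≥ 1 from Fight — Nash equilibrium.
(Stay out, Fight): Player I prefers Enter (8 > 3) — not an equilibrium.
(Stay out, Accommodate): Player I prefers Enter (5 > 3); Player II prefers Fight (8 > 1) — not an equilibrium.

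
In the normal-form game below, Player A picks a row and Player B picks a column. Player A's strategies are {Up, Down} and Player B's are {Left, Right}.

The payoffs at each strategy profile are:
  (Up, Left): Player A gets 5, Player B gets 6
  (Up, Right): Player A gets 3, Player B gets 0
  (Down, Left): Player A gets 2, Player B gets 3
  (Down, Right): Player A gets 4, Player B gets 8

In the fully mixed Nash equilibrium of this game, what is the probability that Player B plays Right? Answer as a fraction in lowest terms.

Let q be the probability that Player B plays Left. In a completely mixed equilibrium, Player A must be indifferent between Up and Down.
Player A's expected payoff from Up is 5q + 3(1−q); from Down it is 2q + 4(1−q).
Setting these equal: 2q + 3 = −2q + 4, so q = 1/4.
Therefore Player B plays Right with probability 1 − 1/4 = 3/4.

3/4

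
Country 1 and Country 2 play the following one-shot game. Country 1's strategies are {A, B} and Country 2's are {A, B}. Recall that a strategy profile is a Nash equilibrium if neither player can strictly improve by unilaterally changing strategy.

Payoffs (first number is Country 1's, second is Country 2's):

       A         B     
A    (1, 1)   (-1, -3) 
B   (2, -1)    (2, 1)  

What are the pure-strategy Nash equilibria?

(B, B)

(A, A): Country 1 prefers B (2 > 1) — not an equilibrium.
(A, B): Country 1 prefers B (2 > -1); Country 2 prefers A (1 > -3) — not an equilibrium.
(B, A): Country 2 prefers B (1 > -1) — not an equilibrium.
(B, B): Country 1 gets 2 ≥ -1 from A, and Country 2 gets 1 ≥ -1 from A — Nash equilibrium.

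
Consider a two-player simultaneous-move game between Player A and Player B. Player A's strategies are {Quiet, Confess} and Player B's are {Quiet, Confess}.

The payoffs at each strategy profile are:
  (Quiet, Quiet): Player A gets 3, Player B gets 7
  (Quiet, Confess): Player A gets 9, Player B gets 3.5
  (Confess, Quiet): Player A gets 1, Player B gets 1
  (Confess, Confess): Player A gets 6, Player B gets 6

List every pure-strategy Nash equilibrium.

(Quiet, Quiet)

(Quiet, Quiet): Player A gets 3 ≥ 1 from Confess, and Player B gets 7 ≥ 3.5 from Confess — Nash equilibrium.
(Quiet, Confess): Player B prefers Quiet (7 > 3.5) — not an equilibrium.
(Confess, Quiet): Player A prefers Quiet (3 > 1); Player B prefers Confess (6 > 1) — not an equilibrium.
(Confess, Confess): Player A prefers Quiet (9 > 6) — not an equilibrium.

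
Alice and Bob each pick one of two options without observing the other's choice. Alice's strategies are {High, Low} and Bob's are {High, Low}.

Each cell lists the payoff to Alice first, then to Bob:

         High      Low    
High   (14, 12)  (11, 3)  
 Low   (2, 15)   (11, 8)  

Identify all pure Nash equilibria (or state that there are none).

(High, High)

(High, High): Alice gets 14 ≥ 2 from Low, and Bob gets 12 ≥ 3 from Low — Nash equilibrium.
(High, Low): Bob prefers High (12 > 3) — not an equilibrium.
(Low, High): Alice prefers High (14 > 2) — not an equilibrium.
(Low, Low): Bob prefers High (15 > 8) — not an equilibrium.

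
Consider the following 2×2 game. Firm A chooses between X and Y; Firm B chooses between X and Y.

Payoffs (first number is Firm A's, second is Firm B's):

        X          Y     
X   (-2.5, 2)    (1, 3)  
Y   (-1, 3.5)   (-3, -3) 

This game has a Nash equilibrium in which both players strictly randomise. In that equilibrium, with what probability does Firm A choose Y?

Let r be the probability that Firm A plays X. In a completely mixed equilibrium, Firm B must be indifferent between X and Y.
Firm B's expected payoff from X is 2r + 3.5(1−r); from Y it is 3r − 3(1−r).
Setting these equal: −1.5r + 3.5 = 6r − 3, so r = 13/15.
Therefore Firm A plays Y with probability 1 − 13/15 = 2/15.

2/15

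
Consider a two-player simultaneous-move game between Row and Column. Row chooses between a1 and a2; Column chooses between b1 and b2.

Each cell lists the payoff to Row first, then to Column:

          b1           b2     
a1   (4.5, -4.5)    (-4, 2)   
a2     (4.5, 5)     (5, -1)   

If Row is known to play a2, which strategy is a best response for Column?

Against a2, Column earns 5 from b1 and -1 from b2.
So b1 is the best response.

b1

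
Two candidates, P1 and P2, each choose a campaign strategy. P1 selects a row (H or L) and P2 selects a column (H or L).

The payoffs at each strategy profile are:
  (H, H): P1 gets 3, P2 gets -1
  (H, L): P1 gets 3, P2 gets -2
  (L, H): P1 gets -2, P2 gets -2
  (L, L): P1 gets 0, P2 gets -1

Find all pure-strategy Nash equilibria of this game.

(H, H)

(H, H): P1 gets 3 ≥ -2 from L, and P2 gets -1 ≥ -2 from L — Nash equilibrium.
(H, L): P2 prefers H (-1 > -2) — not an equilibrium.
(L, H): P1 prefers H (3 > -2); P2 prefers L (-1 > -2) — not an equilibrium.
(L, L): P1 prefers H (3 > 0) — not an equilibrium.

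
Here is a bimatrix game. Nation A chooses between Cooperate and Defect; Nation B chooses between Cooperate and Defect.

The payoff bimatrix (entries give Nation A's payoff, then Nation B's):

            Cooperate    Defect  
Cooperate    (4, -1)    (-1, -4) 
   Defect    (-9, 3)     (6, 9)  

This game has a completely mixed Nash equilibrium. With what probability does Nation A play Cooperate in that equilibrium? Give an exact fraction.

2/3

Let x be the probability that Nation A plays Cooperate. In a completely mixed equilibrium, Nation B must be indifferent between Cooperate and Defect.
Nation B's expected payoff from Cooperate is −x + 3(1−x); from Defect it is −4x + 9(1−x).
Setting these equal: −4x + 3 = −13x + 9, so x = 2/3.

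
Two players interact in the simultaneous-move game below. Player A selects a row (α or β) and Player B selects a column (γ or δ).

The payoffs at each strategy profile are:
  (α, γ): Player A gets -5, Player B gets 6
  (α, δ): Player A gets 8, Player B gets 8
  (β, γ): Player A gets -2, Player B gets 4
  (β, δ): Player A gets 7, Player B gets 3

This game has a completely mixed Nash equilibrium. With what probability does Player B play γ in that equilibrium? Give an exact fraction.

1/4

Let q be the probability that Player B plays γ. In a completely mixed equilibrium, Player A must be indifferent between α and β.
Player A's expected payoff from α is −5q + 8(1−q); from β it is −2q + 7(1−q).
Setting these equal: −13q + 8 = −9q + 7, so q = 1/4.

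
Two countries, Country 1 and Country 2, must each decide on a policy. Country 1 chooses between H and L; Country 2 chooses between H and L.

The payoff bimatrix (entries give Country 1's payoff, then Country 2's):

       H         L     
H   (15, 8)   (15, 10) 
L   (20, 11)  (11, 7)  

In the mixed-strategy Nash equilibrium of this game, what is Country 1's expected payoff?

First find q, the probability Country 2 plays H, from Country 1's indifference between H and L: 15q + 15(1−q) = 20q + 11(1−q), giving q = 4/9.
Since Country 1 is indifferent in equilibrium, Country 1's expected payoff equals the payoff from either row against (4/9, 5/9). Using H: 15(4/9) + 15(5/9) = 15.

15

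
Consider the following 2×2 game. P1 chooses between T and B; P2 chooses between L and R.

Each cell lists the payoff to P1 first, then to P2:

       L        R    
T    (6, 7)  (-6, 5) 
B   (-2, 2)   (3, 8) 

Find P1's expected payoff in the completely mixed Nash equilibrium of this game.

6/17

First find q, the probability P2 plays L, from P1's indifference between T and B: 6q − 6(1−q) = −2q + 3(1−q), giving q = 9/17.
Since P1 is indifferent in equilibrium, P1's expected payoff equals the payoff from either row against (9/17, 8/17). Using T: 6(9/17) − 6(8/17) = 6/17.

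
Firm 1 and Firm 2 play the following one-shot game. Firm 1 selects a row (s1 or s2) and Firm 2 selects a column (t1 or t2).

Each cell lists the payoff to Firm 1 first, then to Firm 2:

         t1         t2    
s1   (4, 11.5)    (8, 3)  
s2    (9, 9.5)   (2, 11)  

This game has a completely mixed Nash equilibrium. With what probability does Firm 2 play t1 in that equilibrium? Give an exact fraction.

Let y be the probability that Firm 2 plays t1. In a completely mixed equilibrium, Firm 1 must be indifferent between s1 and s2.
Firm 1's expected payoff from s1 is 4y + 8(1−y); from s2 it is 9y + 2(1−y).
Setting these equal: −4y + 8 = 7y + 2, so y = 6/11.

6/11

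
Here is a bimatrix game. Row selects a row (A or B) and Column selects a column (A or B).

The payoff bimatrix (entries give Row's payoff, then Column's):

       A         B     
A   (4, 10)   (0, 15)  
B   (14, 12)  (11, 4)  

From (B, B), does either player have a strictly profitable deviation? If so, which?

Column

Row at (B, B) earns 11; deviating to A yields 0 — not better.
Column earns 4; deviating to A yields 12 — a strict improvement.
Only Column has a strictly profitable deviation.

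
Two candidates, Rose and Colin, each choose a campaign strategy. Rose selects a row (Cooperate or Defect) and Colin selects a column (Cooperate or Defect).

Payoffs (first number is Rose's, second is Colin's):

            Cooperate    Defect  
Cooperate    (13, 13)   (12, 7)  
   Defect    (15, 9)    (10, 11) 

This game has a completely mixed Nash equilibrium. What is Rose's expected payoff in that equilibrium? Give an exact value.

First find y, the probability Colin plays Cooperate, from Rose's indifference between Cooperate and Defect: 13y + 12(1−y) = 15y + 10(1−y), giving y = 1/2.
Since Rose is indifferent in equilibrium, Rose's expected payoff equals the payoff from either row against (1/2, 1/2). Using Cooperate: 13(1/2) + 12(1/2) = 25/2.

25/2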